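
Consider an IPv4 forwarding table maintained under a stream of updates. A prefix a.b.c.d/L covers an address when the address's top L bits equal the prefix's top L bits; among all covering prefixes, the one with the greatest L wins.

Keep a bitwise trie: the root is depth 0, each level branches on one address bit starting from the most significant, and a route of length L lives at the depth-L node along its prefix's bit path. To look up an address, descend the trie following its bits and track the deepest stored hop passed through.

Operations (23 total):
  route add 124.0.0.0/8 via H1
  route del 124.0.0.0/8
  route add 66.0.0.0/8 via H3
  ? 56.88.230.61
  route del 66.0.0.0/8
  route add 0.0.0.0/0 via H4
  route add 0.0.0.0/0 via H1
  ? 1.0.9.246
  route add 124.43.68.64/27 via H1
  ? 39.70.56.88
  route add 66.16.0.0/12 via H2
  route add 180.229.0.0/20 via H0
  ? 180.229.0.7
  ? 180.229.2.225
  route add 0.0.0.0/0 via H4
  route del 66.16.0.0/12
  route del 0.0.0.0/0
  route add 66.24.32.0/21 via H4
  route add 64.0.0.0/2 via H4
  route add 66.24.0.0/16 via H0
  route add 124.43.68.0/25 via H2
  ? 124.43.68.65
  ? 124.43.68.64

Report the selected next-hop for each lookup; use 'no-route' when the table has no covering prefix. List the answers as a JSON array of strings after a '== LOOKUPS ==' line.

Trace:
  + 124.0.0.0/8 (H1) depth=8
  - 124.0.0.0/8 clear@8
  + 66.0.0.0/8 (H3) depth=8
  Q 56.88.230.61: descend 0 ; hops seen [∅] ; pick no-route
  - 66.0.0.0/8 clear@8
  + 0.0.0.0/0 (H4) depth=0
  + 0.0.0.0/0 (H1) depth=0
  Q 1.0.9.246: descend 0 ; hops seen [H1] ; pick H1
  + 124.43.68.64/27 (H1) depth=27
  Q 39.70.56.88: descend 0 ; hops seen [H1] ; pick H1
  + 66.16.0.0/12 (H2) depth=12
  + 180.229.0.0/20 (H0) depth=20
  Q 180.229.0.7: descend 10110100111001010000 ; hops seen [H1,H0] ; pick H0
  Q 180.229.2.225: descend 10110100111001010000 ; hops seen [H1,H0] ; pick H0
  + 0.0.0.0/0 (H4) depth=0
  - 66.16.0.0/12 clear@12
  - 0.0.0.0/0 clear@0
  + 66.24.32.0/21 (H4) depth=21
  + 64.0.0.0/2 (H4) depth=2
  + 66.24.0.0/16 (H0) depth=16
  + 124.43.68.0/25 (H2) depth=25
  Q 124.43.68.65: descend 011111000010101101000100010 ; hops seen [H4,H2,H1] ; pick H1
  Q 124.43.68.64: descend 011111000010101101000100010 ; hops seen [H4,H2,H1] ; pick H1

== LOOKUPS ==
["no-route","H1","H1","H0","H0","H1","H1"]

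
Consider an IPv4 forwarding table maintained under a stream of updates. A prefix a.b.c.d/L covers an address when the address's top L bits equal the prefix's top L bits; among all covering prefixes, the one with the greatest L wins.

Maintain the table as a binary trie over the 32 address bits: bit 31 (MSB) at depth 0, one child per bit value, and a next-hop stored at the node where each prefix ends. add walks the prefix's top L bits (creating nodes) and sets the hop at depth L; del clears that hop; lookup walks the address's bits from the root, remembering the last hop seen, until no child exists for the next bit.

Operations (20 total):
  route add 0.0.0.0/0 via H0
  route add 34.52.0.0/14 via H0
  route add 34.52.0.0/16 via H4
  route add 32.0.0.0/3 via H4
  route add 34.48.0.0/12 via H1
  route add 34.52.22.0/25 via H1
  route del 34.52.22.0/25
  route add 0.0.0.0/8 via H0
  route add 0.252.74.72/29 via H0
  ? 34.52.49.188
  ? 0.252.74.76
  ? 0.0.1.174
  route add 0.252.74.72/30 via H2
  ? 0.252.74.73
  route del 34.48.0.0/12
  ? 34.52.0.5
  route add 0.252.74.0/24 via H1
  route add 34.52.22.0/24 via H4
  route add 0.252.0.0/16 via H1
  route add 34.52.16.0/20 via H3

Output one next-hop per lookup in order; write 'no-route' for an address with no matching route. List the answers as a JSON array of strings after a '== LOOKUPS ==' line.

Apply in order:
  add 0.0.0.0/0 -> H0 at depth 0
  add 34.52.0.0/14 -> H0 at depth 14
  add 34.52.0.0/16 -> H4 at depth 16
  add 32.0.0.0/3 -> H4 at depth 3
  add 34.48.0.0/12 -> H1 at depth 12
  add 34.52.22.0/25 -> H1 at depth 25
  - 34.52.22.0/25 clear@25
  add 0.0.0.0/8 -> H0 at depth 8
  add 0.252.74.72/29 -> H0 at depth 29
  Q 34.52.49.188: descend 001000100011010000 ; hops seen [H0,H4,H1,H0,H4] ; pick H4
  Q 0.252.74.76: descend 00000000111111000100101001001 ; hops seen [H0,H0,H0] ; pick H0
  Q 0.0.1.174: descend 00000000 ; hops seen [H0,H0] ; pick H0
  add 0.252.74.72/30 -> H2 at depth 30
  Q 0.252.74.73: descend 000000001111110001001010010010 ; hops seen [H0,H0,H0,H2] ; pick H2
  - 34.48.0.0/12 clear@12
  Q 34.52.0.5: descend 0010001000110100000 ; hops seen [H0,H4,H0,H4] ; pick H4
  add 0.252.74.0/24 -> H1 at depth 24
  add 34.52.22.0/24 -> H4 at depth 24
  add 0.252.0.0/16 -> H1 at depth 16
  add 34.52.16.0/20 -> H3 at depth 20

== LOOKUPS ==
["H4","H0","H0","H2","H4"]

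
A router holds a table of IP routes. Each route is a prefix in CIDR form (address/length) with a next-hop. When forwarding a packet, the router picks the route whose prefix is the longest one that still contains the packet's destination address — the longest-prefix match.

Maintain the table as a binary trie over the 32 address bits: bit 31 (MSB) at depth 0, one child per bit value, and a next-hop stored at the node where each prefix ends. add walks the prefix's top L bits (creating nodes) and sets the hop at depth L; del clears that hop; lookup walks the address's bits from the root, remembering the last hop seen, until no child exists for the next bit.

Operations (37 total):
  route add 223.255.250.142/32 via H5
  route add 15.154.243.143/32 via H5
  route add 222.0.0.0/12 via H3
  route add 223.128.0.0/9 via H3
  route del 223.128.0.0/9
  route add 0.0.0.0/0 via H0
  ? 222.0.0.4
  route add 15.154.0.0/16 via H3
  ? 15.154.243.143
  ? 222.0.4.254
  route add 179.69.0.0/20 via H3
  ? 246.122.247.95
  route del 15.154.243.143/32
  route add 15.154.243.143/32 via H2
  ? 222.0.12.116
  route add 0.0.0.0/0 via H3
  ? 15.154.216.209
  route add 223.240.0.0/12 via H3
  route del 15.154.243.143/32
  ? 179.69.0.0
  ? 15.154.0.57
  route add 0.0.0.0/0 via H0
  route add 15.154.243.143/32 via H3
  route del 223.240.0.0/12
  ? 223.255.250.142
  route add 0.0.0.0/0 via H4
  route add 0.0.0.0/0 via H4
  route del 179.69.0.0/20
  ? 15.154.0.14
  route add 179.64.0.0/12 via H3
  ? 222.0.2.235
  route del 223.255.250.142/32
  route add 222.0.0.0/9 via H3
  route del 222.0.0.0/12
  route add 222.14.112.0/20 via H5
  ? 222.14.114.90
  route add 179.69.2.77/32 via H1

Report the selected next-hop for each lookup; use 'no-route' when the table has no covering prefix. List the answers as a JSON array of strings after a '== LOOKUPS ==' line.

Trace:
  + 223.255.250.142/32 (H5) depth=32
  + 15.154.243.143/32 (H5) depth=32
  + 222.0.0.0/12 (H3) depth=12
  + 223.128.0.0/9 (H3) depth=9
  - 223.128.0.0/9 clear@9
  + 0.0.0.0/0 (H0) depth=0
  Q 222.0.0.4: descend 110111100000 ; hops seen [H0,H3] ; pick H3
  + 15.154.0.0/16 (H3) depth=16
  Q 15.154.243.143: descend 00001111100110101111001110001111 ; hops seen [H0,H3,H5] ; pick H5
  Q 222.0.4.254: descend 110111100000 ; hops seen [H0,H3] ; pick H3
  + 179.69.0.0/20 (H3) depth=20
  Q 246.122.247.95: descend 11 ; hops seen [H0] ; pick H0
  - 15.154.243.143/32 clear@32
  + 15.154.243.143/32 (H2) depth=32
  Q 222.0.12.116: descend 110111100000 ; hops seen [H0,H3] ; pick H3
  + 0.0.0.0/0 (H3) depth=0
  Q 15.154.216.209: descend 000011111001101011 ; hops seen [H3,H3] ; pick H3
  + 223.240.0.0/12 (H3) depth=12
  - 15.154.243.143/32 clear@32
  Q 179.69.0.0: descend 10110011010001010000 ; hops seen [H3,H3] ; pick H3
  Q 15.154.0.57: descend 0000111110011010 ; hops seen [H3,H3] ; pick H3
  + 0.0.0.0/0 (H0) depth=0
  + 15.154.243.143/32 (H3) depth=32
  - 223.240.0.0/12 clear@12
  Q 223.255.250.142: descend 11011111111111111111101010001110 ; hops seen [H0,H5] ; pick H5
  + 0.0.0.0/0 (H4) depth=0
  + 0.0.0.0/0 (H4) depth=0
  - 179.69.0.0/20 clear@20
  Q 15.154.0.14: descend 0000111110011010 ; hops seen [H4,H3] ; pick H3
  + 179.64.0.0/12 (H3) depth=12
  Q 222.0.2.235: descend 110111100000 ; hops seen [H4,H3] ; pick H3
  - 223.255.250.142/32 clear@32
  + 222.0.0.0/9 (H3) depth=9
  - 222.0.0.0/12 clear@12
  + 222.14.112.0/20 (H5) depth=20
  Q 222.14.114.90: descend 11011110000011100111 ; hops seen [H4,H3,H5] ; pick H5
  + 179.69.2.77/32 (H1) depth=32

== LOOKUPS ==
["H3","H5","H3","H0","H3","H3","H3","H3","H5","H3","H3","H5"]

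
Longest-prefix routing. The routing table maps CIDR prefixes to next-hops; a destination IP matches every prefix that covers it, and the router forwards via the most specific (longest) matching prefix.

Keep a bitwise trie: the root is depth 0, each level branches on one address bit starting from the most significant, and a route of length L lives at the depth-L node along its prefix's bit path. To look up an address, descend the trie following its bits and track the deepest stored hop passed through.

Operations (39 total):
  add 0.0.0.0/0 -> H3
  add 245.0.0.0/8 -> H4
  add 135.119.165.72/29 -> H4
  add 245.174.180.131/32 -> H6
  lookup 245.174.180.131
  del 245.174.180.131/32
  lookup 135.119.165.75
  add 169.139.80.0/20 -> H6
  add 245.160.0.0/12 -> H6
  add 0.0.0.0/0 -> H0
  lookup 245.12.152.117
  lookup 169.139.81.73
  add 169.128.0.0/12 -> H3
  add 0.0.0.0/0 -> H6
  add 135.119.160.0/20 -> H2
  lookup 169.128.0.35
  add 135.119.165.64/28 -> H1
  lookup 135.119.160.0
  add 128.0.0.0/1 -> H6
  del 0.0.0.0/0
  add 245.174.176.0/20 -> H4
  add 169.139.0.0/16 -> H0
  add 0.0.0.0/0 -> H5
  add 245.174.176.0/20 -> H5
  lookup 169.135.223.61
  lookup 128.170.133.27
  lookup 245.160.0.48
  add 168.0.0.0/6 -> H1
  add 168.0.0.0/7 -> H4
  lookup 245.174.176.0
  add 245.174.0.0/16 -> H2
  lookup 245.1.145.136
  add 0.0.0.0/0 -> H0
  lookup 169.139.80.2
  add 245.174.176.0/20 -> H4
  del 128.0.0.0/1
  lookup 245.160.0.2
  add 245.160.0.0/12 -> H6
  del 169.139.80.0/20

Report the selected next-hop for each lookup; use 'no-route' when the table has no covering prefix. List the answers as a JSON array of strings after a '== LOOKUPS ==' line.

Apply in order:
  + 0.0.0.0/0 (H3) depth=0
  + 245.0.0.0/8 (H4) depth=8
  + 135.119.165.72/29 (H4) depth=29
  + 245.174.180.131/32 (H6) depth=32
  ? 245.174.180.131  path d0:H3→d1:-→d2:-→d3:-→d4:-→d5:-→d6:-→d7:-→d8:H4→d9:-→d10:-→d11:-→d12:-→d13:-→d14:-→d15:-→d16:-→d17:-→d18:-→d19:-→d20:-→d21:-→d22:-→d23:-→d24:-→d25:-→d26:-→d27:-→d28:-→d29:-→d30:-→d31:-→d32:H6  best=H6
  del 245.174.180.131/32 (clear depth 32)
  ? 135.119.165.75  path d0:H3→d1:-→d2:-→d3:-→d4:-→d5:-→d6:-→d7:-→d8:-→d9:-→d10:-→d11:-→d12:-→d13:-→d14:-→d15:-→d16:-→d17:-→d18:-→d19:-→d20:-→d21:-→d22:-→d23:-→d24:-→d25:-→d26:-→d27:-→d28:-→d29:H4  best=H4
  + 169.139.80.0/20 (H6) depth=20
  + 245.160.0.0/12 (H6) depth=12
  + 0.0.0.0/0 (H0) depth=0
  ? 245.12.152.117  path d0:H0→d1:-→d2:-→d3:-→d4:-→d5:-→d6:-→d7:-→d8:H4  best=H4
  ? 169.139.81.73  path d0:H0→d1:-→d2:-→d3:-→d4:-→d5:-→d6:-→d7:-→d8:-→d9:-→d10:-→d11:-→d12:-→d13:-→d14:-→d15:-→d16:-→d17:-→d18:-→d19:-→d20:H6  best=H6
  + 169.128.0.0/12 (H3) depth=12
  + 0.0.0.0/0 (H6) depth=0
  + 135.119.160.0/20 (H2) depth=20
  ? 169.128.0.35  path d0:H6→d1:-→d2:-→d3:-→d4:-→d5:-→d6:-→d7:-→d8:-→d9:-→d10:-→d11:-→d12:H3  best=H3
  + 135.119.165.64/28 (H1) depth=28
  ? 135.119.160.0  path d0:H6→d1:-→d2:-→d3:-→d4:-→d5:-→d6:-→d7:-→d8:-→d9:-→d10:-→d11:-→d12:-→d13:-→d14:-→d15:-→d16:-→d17:-→d18:-→d19:-→d20:H2→d21:-  best=H2
  + 128.0.0.0/1 (H6) depth=1
  del 0.0.0.0/0 (clear depth 0)
  + 245.174.176.0/20 (H4) depth=20
  + 169.139.0.0/16 (H0) depth=16
  + 0.0.0.0/0 (H5) depth=0
  + 245.174.176.0/20 (H5) depth=20
  ? 169.135.223.61  path d0:H5→d1:H6→d2:-→d3:-→d4:-→d5:-→d6:-→d7:-→d8:-→d9:-→d10:-→d11:-→d12:H3  best=H3
  ? 128.170.133.27  path d0:H5→d1:H6→d2:-→d3:-→d4:-→d5:-  best=H6
  ? 245.160.0.48  path d0:H5→d1:H6→d2:-→d3:-→d4:-→d5:-→d6:-→d7:-→d8:H4→d9:-→d10:-→d11:-→d12:H6  best=H6
  + 168.0.0.0/6 (H1) depth=6
  + 168.0.0.0/7 (H4) depth=7
  ? 245.174.176.0  path d0:H5→d1:H6→d2:-→d3:-→d4:-→d5:-→d6:-→d7:-→d8:H4→d9:-→d10:-→d11:-→d12:H6→d13:-→d14:-→d15:-→d16:-→d17:-→d18:-→d19:-→d20:H5→d21:-  best=H5
  + 245.174.0.0/16 (H2) depth=16
  ? 245.1.145.136  path d0:H5→d1:H6→d2:-→d3:-→d4:-→d5:-→d6:-→d7:-→d8:H4  best=H4
  + 0.0.0.0/0 (H0) depth=0
  ? 169.139.80.2  path d0:H0→d1:H6→d2:-→d3:-→d4:-→d5:-→d6:H1→d7:H4→d8:-→d9:-→d10:-→d11:-→d12:H3→d13:-→d14:-→d15:-→d16:H0→d17:-→d18:-→d19:-→d20:H6  best=H6
  + 245.174.176.0/20 (H4) depth=20
  del 128.0.0.0/1 (clear depth 1)
  ? 245.160.0.2  path d0:H0→d1:-→d2:-→d3:-→d4:-→d5:-→d6:-→d7:-→d8:H4→d9:-→d10:-→d11:-→d12:H6  best=H6
  + 245.160.0.0/12 (H6) depth=12
  del 169.139.80.0/20 (clear depth 20)

== LOOKUPS ==
["H6","H4","H4","H6","H3","H2","H3","H6","H6","H5","H4","H6","H6"]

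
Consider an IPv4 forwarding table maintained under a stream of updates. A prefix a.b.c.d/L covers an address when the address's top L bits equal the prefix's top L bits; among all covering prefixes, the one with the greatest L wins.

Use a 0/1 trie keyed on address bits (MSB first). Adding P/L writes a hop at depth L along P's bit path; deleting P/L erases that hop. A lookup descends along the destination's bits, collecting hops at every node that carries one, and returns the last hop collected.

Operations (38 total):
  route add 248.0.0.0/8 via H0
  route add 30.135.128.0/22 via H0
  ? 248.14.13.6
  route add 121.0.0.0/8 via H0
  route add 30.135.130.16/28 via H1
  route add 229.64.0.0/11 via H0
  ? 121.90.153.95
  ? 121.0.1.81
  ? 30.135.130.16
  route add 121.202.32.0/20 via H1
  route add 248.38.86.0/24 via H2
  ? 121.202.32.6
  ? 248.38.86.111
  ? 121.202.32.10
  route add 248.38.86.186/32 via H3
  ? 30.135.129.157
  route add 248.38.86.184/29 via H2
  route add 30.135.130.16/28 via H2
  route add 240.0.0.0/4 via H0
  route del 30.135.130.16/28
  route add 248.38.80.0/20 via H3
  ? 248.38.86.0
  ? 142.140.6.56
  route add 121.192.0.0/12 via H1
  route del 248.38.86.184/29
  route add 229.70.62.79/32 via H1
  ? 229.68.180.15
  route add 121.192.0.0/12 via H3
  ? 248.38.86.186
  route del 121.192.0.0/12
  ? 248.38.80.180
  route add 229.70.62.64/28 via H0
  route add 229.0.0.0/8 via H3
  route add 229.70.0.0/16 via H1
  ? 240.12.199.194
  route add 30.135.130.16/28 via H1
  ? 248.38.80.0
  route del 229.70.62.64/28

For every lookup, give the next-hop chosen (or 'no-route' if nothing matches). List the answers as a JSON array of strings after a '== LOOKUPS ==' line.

Apply in order:
  add 248.0.0.0/8 -> H0 at depth 8
  add 30.135.128.0/22 -> H0 at depth 22
  ? 248.14.13.6  path d0:-→d1:-→d2:-→d3:-→d4:-→d5:-→d6:-→d7:-→d8:H0  best=H0
  add 121.0.0.0/8 -> H0 at depth 8
  add 30.135.130.16/28 -> H1 at depth 28
  add 229.64.0.0/11 -> H0 at depth 11
  ? 121.90.153.95  path d0:-→d1:-→d2:-→d3:-→d4:-→d5:-→d6:-→d7:-→d8:H0  best=H0
  ? 121.0.1.81  path d0:-→d1:-→d2:-→d3:-→d4:-→d5:-→d6:-→d7:-→d8:H0  best=H0
  ? 30.135.130.16  path d0:-→d1:-→d2:-→d3:-→d4:-→d5:-→d6:-→d7:-→d8:-→d9:-→d10:-→d11:-→d12:-→d13:-→d14:-→d15:-→d16:-→d17:-→d18:-→d19:-→d20:-→d21:-→d22:H0→d23:-→d24:-→d25:-→d26:-→d27:-→d28:H1  best=H1
  add 121.202.32.0/20 -> H1 at depth 20
  add 248.38.86.0/24 -> H2 at depth 24
  ? 121.202.32.6  path d0:-→d1:-→d2:-→d3:-→d4:-→d5:-→d6:-→d7:-→d8:H0→d9:-→d10:-→d11:-→d12:-→d13:-→d14:-→d15:-→d16:-→d17:-→d18:-→d19:-→d20:H1  best=H1
  ? 248.38.86.111  path d0:-→d1:-→d2:-→d3:-→d4:-→d5:-→d6:-→d7:-→d8:H0→d9:-→d10:-→d11:-→d12:-→d13:-→d14:-→d15:-→d16:-→d17:-→d18:-→d19:-→d20:-→d21:-→d22:-→d23:-→d24:H2  best=H2
  ? 121.202.32.10  path d0:-→d1:-→d2:-→d3:-→d4:-→d5:-→d6:-→d7:-→d8:H0→d9:-→d10:-→d11:-→d12:-→d13:-→d14:-→d15:-→d16:-→d17:-→d18:-→d19:-→d20:H1  best=H1
  add 248.38.86.186/32 -> H3 at depth 32
  ? 30.135.129.157  path d0:-→d1:-→d2:-→d3:-→d4:-→d5:-→d6:-→d7:-→d8:-→d9:-→d10:-→d11:-→d12:-→d13:-→d14:-→d15:-→d16:-→d17:-→d18:-→d19:-→d20:-→d21:-→d22:H0  best=H0
  add 248.38.86.184/29 -> H2 at depth 29
  add 30.135.130.16/28 -> H2 at depth 28
  add 240.0.0.0/4 -> H0 at depth 4
  - 30.135.130.16/28 clear@28
  add 248.38.80.0/20 -> H3 at depth 20
  ? 248.38.86.0  path d0:-→d1:-→d2:-→d3:-→d4:H0→d5:-→d6:-→d7:-→d8:H0→d9:-→d10:-→d11:-→d12:-→d13:-→d14:-→d15:-→d16:-→d17:-→d18:-→d19:-→d20:H3→d21:-→d22:-→d23:-→d24:H2  best=H2
  ? 142.140.6.56  path d0:-→d1:-  best=no-route
  add 121.192.0.0/12 -> H1 at depth 12
  - 248.38.86.184/29 clear@29
  add 229.70.62.79/32 -> H1 at depth 32
  ? 229.68.180.15  path d0:-→d1:-→d2:-→d3:-→d4:-→d5:-→d6:-→d7:-→d8:-→d9:-→d10:-→d11:H0→d12:-→d13:-→d14:-  best=H0
  add 121.192.0.0/12 -> H3 at depth 12
  ? 248.38.86.186  path d0:-→d1:-→d2:-→d3:-→d4:H0→d5:-→d6:-→d7:-→d8:H0→d9:-→d10:-→d11:-→d12:-→d13:-→d14:-→d15:-→d16:-→d17:-→d18:-→d19:-→d20:H3→d21:-→d22:-→d23:-→d24:H2→d25:-→d26:-→d27:-→d28:-→d29:-→d30:-→d31:-→d32:H3  best=H3
  - 121.192.0.0/12 clear@12
  ? 248.38.80.180  path d0:-→d1:-→d2:-→d3:-→d4:H0→d5:-→d6:-→d7:-→d8:H0→d9:-→d10:-→d11:-→d12:-→d13:-→d14:-→d15:-→d16:-→d17:-→d18:-→d19:-→d20:H3→d21:-  best=H3
  add 229.70.62.64/28 -> H0 at depth 28
  add 229.0.0.0/8 -> H3 at depth 8
  add 229.70.0.0/16 -> H1 at depth 16
  ? 240.12.199.194  path d0:-→d1:-→d2:-→d3:-→d4:H0  best=H0
  add 30.135.130.16/28 -> H1 at depth 28
  ? 248.38.80.0  path d0:-→d1:-→d2:-→d3:-→d4:H0→d5:-→d6:-→d7:-→d8:H0→d9:-→d10:-→d11:-→d12:-→d13:-→d14:-→d15:-→d16:-→d17:-→d18:-→d19:-→d20:H3→d21:-  best=H3
  - 229.70.62.64/28 clear@28

== LOOKUPS ==
["H0","H0","H0","H1","H1","H2","H1","H0","H2","no-route","H0","H3","H3","H0","H3"]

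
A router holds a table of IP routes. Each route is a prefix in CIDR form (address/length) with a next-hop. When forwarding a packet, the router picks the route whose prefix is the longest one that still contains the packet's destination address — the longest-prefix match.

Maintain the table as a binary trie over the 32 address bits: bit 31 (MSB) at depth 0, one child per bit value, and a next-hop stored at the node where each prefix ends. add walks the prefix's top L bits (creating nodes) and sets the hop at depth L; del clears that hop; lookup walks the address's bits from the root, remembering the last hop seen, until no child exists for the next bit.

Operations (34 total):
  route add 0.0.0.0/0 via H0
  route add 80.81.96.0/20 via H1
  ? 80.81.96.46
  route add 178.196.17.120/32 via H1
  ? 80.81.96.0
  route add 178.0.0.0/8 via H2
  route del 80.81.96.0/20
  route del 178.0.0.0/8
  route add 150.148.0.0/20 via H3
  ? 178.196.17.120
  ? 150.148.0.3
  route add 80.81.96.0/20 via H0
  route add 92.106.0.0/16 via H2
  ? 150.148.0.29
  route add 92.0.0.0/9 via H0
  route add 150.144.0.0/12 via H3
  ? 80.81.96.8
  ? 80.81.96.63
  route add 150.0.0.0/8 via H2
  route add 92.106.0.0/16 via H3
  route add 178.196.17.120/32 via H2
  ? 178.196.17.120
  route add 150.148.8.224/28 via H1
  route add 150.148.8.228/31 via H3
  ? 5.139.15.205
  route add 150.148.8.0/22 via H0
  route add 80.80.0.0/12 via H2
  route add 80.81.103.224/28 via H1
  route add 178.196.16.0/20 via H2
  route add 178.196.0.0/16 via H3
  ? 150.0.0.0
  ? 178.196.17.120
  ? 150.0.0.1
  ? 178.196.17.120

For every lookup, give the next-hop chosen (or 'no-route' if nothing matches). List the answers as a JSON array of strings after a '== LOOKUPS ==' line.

Trace:
  + 0.0.0.0/0 (H0) depth=0
  + 80.81.96.0/20 (H1) depth=20
  lookup 80.81.96.46: bits 01010000010100010110 walk d0:H0→d1:-→d2:-→d3:-→d4:-→d5:-→d6:-→d7:-→d8:-→d9:-→d10:-→d11:-→d12:-→d13:-→d14:-→d15:-→d16:-→d17:-→d18:-→d19:-→d20:H1 -> H1
  + 178.196.17.120/32 (H1) depth=32
  lookup 80.81.96.0: bits 01010000010100010110 walk d0:H0→d1:-→d2:-→d3:-→d4:-→d5:-→d6:-→d7:-→d8:-→d9:-→d10:-→d11:-→d12:-→d13:-→d14:-→d15:-→d16:-→d17:-→d18:-→d19:-→d20:H1 -> H1
  + 178.0.0.0/8 (H2) depth=8
  del 80.81.96.0/20 (clear depth 20)
  del 178.0.0.0/8 (clear depth 8)
  + 150.148.0.0/20 (H3) depth=20
  lookup 178.196.17.120: bits 10110010110001000001000101111000 walk d0:H0→d1:-→d2:-→d3:-→d4:-→d5:-→d6:-→d7:-→d8:-→d9:-→d10:-→d11:-→d12:-→d13:-→d14:-→d15:-→d16:-→d17:-→d18:-→d19:-→d20:-→d21:-→d22:-→d23:-→d24:-→d25:-→d26:-→d27:-→d28:-→d29:-→d30:-→d31:-→d32:H1 -> H1
  lookup 150.148.0.3: bits 10010110100101000000 walk d0:H0→d1:-→d2:-→d3:-→d4:-→d5:-→d6:-→d7:-→d8:-→d9:-→d10:-→d11:-→d12:-→d13:-→d14:-→d15:-→d16:-→d17:-→d18:-→d19:-→d20:H3 -> H3
  + 80.81.96.0/20 (H0) depth=20
  + 92.106.0.0/16 (H2) depth=16
  lookup 150.148.0.29: bits 10010110100101000000 walk d0:H0→d1:-→d2:-→d3:-→d4:-→d5:-→d6:-→d7:-→d8:-→d9:-→d10:-→d11:-→d12:-→d13:-→d14:-→d15:-→d16:-→d17:-→d18:-→d19:-→d20:H3 -> H3
  + 92.0.0.0/9 (H0) depth=9
  + 150.144.0.0/12 (H3) depth=12
  lookup 80.81.96.8: bits 01010000010100010110 walk d0:H0→d1:-→d2:-→d3:-→d4:-→d5:-→d6:-→d7:-→d8:-→d9:-→d10:-→d11:-→d12:-→d13:-→d14:-→d15:-→d16:-→d17:-→d18:-→d19:-→d20:H0 -> H0
  lookup 80.81.96.63: bits 01010000010100010110 walk d0:H0→d1:-→d2:-→d3:-→d4:-→d5:-→d6:-→d7:-→d8:-→d9:-→d10:-→d11:-→d12:-→d13:-→d14:-→d15:-→d16:-→d17:-→d18:-→d19:-→d20:H0 -> H0
  + 150.0.0.0/8 (H2) depth=8
  + 92.106.0.0/16 (H3) depth=16
  + 178.196.17.120/32 (H2) depth=32
  lookup 178.196.17.120: bits 10110010110001000001000101111000 walk d0:H0→d1:-→d2:-→d3:-→d4:-→d5:-→d6:-→d7:-→d8:-→d9:-→d10:-→d11:-→d12:-→d13:-→d14:-→d15:-→d16:-→d17:-→d18:-→d19:-→d20:-→d21:-→d22:-→d23:-→d24:-→d25:-→d26:-→d27:-→d28:-→d29:-→d30:-→d31:-→d32:H2 -> H2
  + 150.148.8.224/28 (H1) depth=28
  + 150.148.8.228/31 (H3) depth=31
  lookup 5.139.15.205: bits 0 walk d0:H0→d1:- -> H0
  + 150.148.8.0/22 (H0) depth=22
  + 80.80.0.0/12 (H2) depth=12
  + 80.81.103.224/28 (H1) depth=28
  + 178.196.16.0/20 (H2) depth=20
  + 178.196.0.0/16 (H3) depth=16
  lookup 150.0.0.0: bits 10010110 walk d0:H0→d1:-→d2:-→d3:-→d4:-→d5:-→d6:-→d7:-→d8:H2 -> H2
  lookup 178.196.17.120: bits 10110010110001000001000101111000 walk d0:H0→d1:-→d2:-→d3:-→d4:-→d5:-→d6:-→d7:-→d8:-→d9:-→d10:-→d11:-→d12:-→d13:-→d14:-→d15:-→d16:H3→d17:-→d18:-→d19:-→d20:H2→d21:-→d22:-→d23:-→d24:-→d25:-→d26:-→d27:-→d28:-→d29:-→d30:-→d31:-→d32:H2 -> H2
  lookup 150.0.0.1: bits 10010110 walk d0:H0→d1:-→d2:-→d3:-→d4:-→d5:-→d6:-→d7:-→d8:H2 -> H2
  lookup 178.196.17.120: bits 10110010110001000001000101111000 walk d0:H0→d1:-→d2:-→d3:-→d4:-→d5:-→d6:-→d7:-→d8:-→d9:-→d10:-→d11:-→d12:-→d13:-→d14:-→d15:-→d16:H3→d17:-→d18:-→d19:-→d20:H2→d21:-→d22:-→d23:-→d24:-→d25:-→d26:-→d27:-→d28:-→d29:-→d30:-→d31:-→d32:H2 -> H2

== LOOKUPS ==
["H1","H1","H1","H3","H3","H0","H0","H2","H0","H2","H2","H2","H2"]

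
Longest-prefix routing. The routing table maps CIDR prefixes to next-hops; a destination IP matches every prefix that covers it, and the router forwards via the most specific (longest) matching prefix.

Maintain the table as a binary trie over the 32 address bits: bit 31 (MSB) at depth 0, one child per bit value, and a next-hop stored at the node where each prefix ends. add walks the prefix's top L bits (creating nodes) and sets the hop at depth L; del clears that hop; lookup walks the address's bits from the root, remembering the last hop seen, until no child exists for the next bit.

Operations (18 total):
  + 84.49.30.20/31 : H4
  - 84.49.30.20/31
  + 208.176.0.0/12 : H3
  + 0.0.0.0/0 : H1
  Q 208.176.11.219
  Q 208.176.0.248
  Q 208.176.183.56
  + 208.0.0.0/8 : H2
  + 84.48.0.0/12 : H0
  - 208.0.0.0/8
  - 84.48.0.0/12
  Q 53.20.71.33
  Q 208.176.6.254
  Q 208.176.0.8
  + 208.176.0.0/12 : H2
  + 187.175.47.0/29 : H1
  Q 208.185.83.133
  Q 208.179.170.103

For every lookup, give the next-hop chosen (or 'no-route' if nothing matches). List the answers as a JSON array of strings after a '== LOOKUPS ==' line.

Trace:
  + 84.49.30.20/31 (H4) depth=31
  - 84.49.30.20/31 clear@31
  + 208.176.0.0/12 (H3) depth=12
  + 0.0.0.0/0 (H1) depth=0
  ? 208.176.11.219  path d0:H1→d1:-→d2:-→d3:-→d4:-→d5:-→d6:-→d7:-→d8:-→d9:-→d10:-→d11:-→d12:H3  best=H3
  ? 208.176.0.248  path d0:H1→d1:-→d2:-→d3:-→d4:-→d5:-→d6:-→d7:-→d8:-→d9:-→d10:-→d11:-→d12:H3  best=H3
  ? 208.176.183.56  path d0:H1→d1:-→d2:-→d3:-→d4:-→d5:-→d6:-→d7:-→d8:-→d9:-→d10:-→d11:-→d12:H3  best=H3
  + 208.0.0.0/8 (H2) depth=8
  + 84.48.0.0/12 (H0) depth=12
  - 208.0.0.0/8 clear@8
  - 84.48.0.0/12 clear@12
  ? 53.20.71.33  path d0:H1→d1:-  best=H1
  ? 208.176.6.254  path d0:H1→d1:-→d2:-→d3:-→d4:-→d5:-→d6:-→d7:-→d8:-→d9:-→d10:-→d11:-→d12:H3  best=H3
  ? 208.176.0.8  path d0:H1→d1:-→d2:-→d3:-→d4:-→d5:-→d6:-→d7:-→d8:-→d9:-→d10:-→d11:-→d12:H3  best=H3
  + 208.176.0.0/12 (H2) depth=12
  + 187.175.47.0/29 (H1) depth=29
  ? 208.185.83.133  path d0:H1→d1:-→d2:-→d3:-→d4:-→d5:-→d6:-→d7:-→d8:-→d9:-→d10:-→d11:-→d12:H2  best=H2
  ? 208.179.170.103  path d0:H1→d1:-→d2:-→d3:-→d4:-→d5:-→d6:-→d7:-→d8:-→d9:-→d10:-→d11:-→d12:H2  best=H2

== LOOKUPS ==
["H3","H3","H3","H1","H3","H3","H2","H2"]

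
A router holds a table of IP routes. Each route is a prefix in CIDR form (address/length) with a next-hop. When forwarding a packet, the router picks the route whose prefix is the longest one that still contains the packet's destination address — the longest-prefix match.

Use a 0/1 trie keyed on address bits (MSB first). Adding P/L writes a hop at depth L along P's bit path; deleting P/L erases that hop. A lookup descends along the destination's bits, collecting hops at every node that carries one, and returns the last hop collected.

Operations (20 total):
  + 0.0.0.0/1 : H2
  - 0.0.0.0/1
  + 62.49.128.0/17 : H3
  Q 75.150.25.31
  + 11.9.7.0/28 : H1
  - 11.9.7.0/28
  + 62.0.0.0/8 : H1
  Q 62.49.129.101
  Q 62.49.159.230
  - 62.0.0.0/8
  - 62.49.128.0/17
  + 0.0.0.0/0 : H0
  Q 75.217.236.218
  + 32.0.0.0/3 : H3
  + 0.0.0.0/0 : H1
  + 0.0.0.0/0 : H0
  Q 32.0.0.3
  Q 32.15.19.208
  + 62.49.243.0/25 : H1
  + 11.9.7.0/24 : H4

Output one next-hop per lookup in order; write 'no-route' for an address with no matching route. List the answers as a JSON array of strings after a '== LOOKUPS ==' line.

Apply in order:
  add 0.0.0.0/1 -> H2 at depth 1
  - 0.0.0.0/1 clear@1
  add 62.49.128.0/17 -> H3 at depth 17
  Q 75.150.25.31: descend 0 ; hops seen [∅] ; pick no-route
  add 11.9.7.0/28 -> H1 at depth 28
  - 11.9.7.0/28 clear@28
  add 62.0.0.0/8 -> H1 at depth 8
  Q 62.49.129.101: descend 00111110001100011 ; hops seen [H1,H3] ; pick H3
  Q 62.49.159.230: descend 00111110001100011 ; hops seen [H1,H3] ; pick H3
  - 62.0.0.0/8 clear@8
  - 62.49.128.0/17 clear@17
  add 0.0.0.0/0 -> H0 at depth 0
  Q 75.217.236.218: descend 0 ; hops seen [H0] ; pick H0
  add 32.0.0.0/3 -> H3 at depth 3
  add 0.0.0.0/0 -> H1 at depth 0
  add 0.0.0.0/0 -> H0 at depth 0
  Q 32.0.0.3: descend 001 ; hops seen [H0,H3] ; pick H3
  Q 32.15.19.208: descend 001 ; hops seen [H0,H3] ; pick H3
  add 62.49.243.0/25 -> H1 at depth 25
  add 11.9.7.0/24 -> H4 at depth 24

== LOOKUPS ==
["no-route","H3","H3","H0","H3","H3"]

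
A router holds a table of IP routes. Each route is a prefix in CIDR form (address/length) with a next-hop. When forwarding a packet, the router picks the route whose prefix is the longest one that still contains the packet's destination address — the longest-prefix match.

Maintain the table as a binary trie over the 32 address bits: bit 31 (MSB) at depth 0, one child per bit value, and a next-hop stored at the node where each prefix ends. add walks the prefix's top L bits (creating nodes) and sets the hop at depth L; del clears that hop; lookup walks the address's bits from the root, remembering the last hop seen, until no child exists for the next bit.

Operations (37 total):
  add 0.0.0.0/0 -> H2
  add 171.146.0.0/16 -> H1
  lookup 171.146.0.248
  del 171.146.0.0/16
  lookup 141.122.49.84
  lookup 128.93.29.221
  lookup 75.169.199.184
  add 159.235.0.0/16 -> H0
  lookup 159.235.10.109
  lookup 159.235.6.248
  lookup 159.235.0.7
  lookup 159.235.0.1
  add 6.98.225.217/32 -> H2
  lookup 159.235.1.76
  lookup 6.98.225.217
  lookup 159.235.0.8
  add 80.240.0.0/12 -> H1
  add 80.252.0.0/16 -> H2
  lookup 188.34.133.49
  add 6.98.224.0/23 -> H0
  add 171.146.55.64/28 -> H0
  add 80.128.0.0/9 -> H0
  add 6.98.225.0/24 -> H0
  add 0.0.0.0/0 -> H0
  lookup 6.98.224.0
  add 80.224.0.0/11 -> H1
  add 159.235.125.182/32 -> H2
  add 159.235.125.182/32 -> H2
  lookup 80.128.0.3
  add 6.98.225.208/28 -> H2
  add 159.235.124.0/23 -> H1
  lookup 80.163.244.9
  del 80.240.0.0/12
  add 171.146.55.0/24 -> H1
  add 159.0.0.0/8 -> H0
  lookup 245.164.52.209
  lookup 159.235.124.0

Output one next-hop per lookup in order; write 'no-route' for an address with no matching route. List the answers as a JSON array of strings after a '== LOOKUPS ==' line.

Process each operation:
  add 0.0.0.0/0 -> H2 at depth 0
  add 171.146.0.0/16 -> H1 at depth 16
  ? 171.146.0.248  path d0:H2→d1:-→d2:-→d3:-→d4:-→d5:-→d6:-→d7:-→d8:-→d9:-→d10:-→d11:-→d12:-→d13:-→d14:-→d15:-→d16:H1  best=H1
  - 171.146.0.0/16 clear@16
  ? 141.122.49.84  path d0:H2→d1:-→d2:-  best=H2
  ? 128.93.29.221  path d0:H2→d1:-→d2:-  best=H2
  ? 75.169.199.184  path d0:H2  best=H2
  add 159.235.0.0/16 -> H0 at depth 16
  ? 159.235.10.109  path d0:H2→d1:-→d2:-→d3:-→d4:-→d5:-→d6:-→d7:-→d8:-→d9:-→d10:-→d11:-→d12:-→d13:-→d14:-→d15:-→d16:H0  best=H0
  ? 159.235.6.248  path d0:H2→d1:-→d2:-→d3:-→d4:-→d5:-→d6:-→d7:-→d8:-→d9:-→d10:-→d11:-→d12:-→d13:-→d14:-→d15:-→d16:H0  best=H0
  ? 159.235.0.7  path d0:H2→d1:-→d2:-→d3:-→d4:-→d5:-→d6:-→d7:-→d8:-→d9:-→d10:-→d11:-→d12:-→d13:-→d14:-→d15:-→d16:H0  best=H0
  ? 159.235.0.1  path d0:H2→d1:-→d2:-→d3:-→d4:-→d5:-→d6:-→d7:-→d8:-→d9:-→d10:-→d11:-→d12:-→d13:-→d14:-→d15:-→d16:H0  best=H0
  add 6.98.225.217/32 -> H2 at depth 32
  ? 159.235.1.76  path d0:H2→d1:-→d2:-→d3:-→d4:-→d5:-→d6:-→d7:-→d8:-→d9:-→d10:-→d11:-→d12:-→d13:-→d14:-→d15:-→d16:H0  best=H0
  ? 6.98.225.217  path d0:H2→d1:-→d2:-→d3:-→d4:-→d5:-→d6:-→d7:-→d8:-→d9:-→d10:-→d11:-→d12:-→d13:-→d14:-→d15:-→d16:-→d17:-→d18:-→d19:-→d20:-→d21:-→d22:-→d23:-→d24:-→d25:-→d26:-→d27:-→d28:-→d29:-→d30:-→d31:-→d32:H2  best=H2
  ? 159.235.0.8  path d0:H2→d1:-→d2:-→d3:-→d4:-→d5:-→d6:-→d7:-→d8:-→d9:-→d10:-→d11:-→d12:-→d13:-→d14:-→d15:-→d16:H0  best=H0
  add 80.240.0.0/12 -> H1 at depth 12
  add 80.252.0.0/16 -> H2 at depth 16
  ? 188.34.133.49  path d0:H2→d1:-→d2:-→d3:-  best=H2
  add 6.98.224.0/23 -> H0 at depth 23
  add 171.146.55.64/28 -> H0 at depth 28
  add 80.128.0.0/9 -> H0 at depth 9
  add 6.98.225.0/24 -> H0 at depth 24
  add 0.0.0.0/0 -> H0 at depth 0
  ? 6.98.224.0  path d0:H0→d1:-→d2:-→d3:-→d4:-→d5:-→d6:-→d7:-→d8:-→d9:-→d10:-→d11:-→d12:-→d13:-→d14:-→d15:-→d16:-→d17:-→d18:-→d19:-→d20:-→d21:-→d22:-→d23:H0  best=H0
  add 80.224.0.0/11 -> H1 at depth 11
  add 159.235.125.182/32 -> H2 at depth 32
  add 159.235.125.182/32 -> H2 at depth 32
  ? 80.128.0.3  path d0:H0→d1:-→d2:-→d3:-→d4:-→d5:-→d6:-→d7:-→d8:-→d9:H0  best=H0
  add 6.98.225.208/28 -> H2 at depth 28
  add 159.235.124.0/23 -> H1 at depth 23
  ? 80.163.244.9  path d0:H0→d1:-→d2:-→d3:-→d4:-→d5:-→d6:-→d7:-→d8:-→d9:H0  best=H0
  - 80.240.0.0/12 clear@12
  add 171.146.55.0/24 -> H1 at depth 24
  add 159.0.0.0/8 -> H0 at depth 8
  ? 245.164.52.209  path d0:H0→d1:-  best=H0
  ? 159.235.124.0  path d0:H0→d1:-→d2:-→d3:-→d4:-→d5:-→d6:-→d7:-→d8:H0→d9:-→d10:-→d11:-→d12:-→d13:-→d14:-→d15:-→d16:H0→d17:-→d18:-→d19:-→d20:-→d21:-→d22:-→d23:H1  best=H1

== LOOKUPS ==
["H1","H2","H2","H2","H0","H0","H0","H0","H0","H2","H0","H2","H0","H0","H0","H0","H1"]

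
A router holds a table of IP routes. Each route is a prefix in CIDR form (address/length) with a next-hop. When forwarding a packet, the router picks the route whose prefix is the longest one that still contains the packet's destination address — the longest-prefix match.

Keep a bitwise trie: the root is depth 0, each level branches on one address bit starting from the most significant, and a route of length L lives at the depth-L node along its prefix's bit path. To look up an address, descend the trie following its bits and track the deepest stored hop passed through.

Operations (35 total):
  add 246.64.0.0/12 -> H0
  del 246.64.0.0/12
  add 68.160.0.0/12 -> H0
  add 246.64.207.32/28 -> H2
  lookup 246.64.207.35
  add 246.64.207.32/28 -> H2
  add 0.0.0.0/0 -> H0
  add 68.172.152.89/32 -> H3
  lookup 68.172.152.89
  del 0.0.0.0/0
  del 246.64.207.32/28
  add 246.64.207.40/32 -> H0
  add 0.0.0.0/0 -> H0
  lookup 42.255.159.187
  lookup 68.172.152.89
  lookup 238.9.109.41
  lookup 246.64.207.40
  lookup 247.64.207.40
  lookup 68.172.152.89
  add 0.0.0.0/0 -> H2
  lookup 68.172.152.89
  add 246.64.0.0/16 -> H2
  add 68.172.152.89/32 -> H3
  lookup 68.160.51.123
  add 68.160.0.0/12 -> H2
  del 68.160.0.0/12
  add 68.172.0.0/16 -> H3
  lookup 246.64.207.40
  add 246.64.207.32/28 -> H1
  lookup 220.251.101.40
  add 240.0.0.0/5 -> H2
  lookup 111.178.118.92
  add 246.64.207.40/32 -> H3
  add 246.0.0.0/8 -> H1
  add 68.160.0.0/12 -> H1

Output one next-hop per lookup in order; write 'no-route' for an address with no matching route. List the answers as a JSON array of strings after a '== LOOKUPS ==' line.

Trace:
  add 246.64.0.0/12 -> H0 at depth 12
  - 246.64.0.0/12 clear@12
  add 68.160.0.0/12 -> H0 at depth 12
  add 246.64.207.32/28 -> H2 at depth 28
  lookup 246.64.207.35: bits 1111011001000000110011110010 walk d0:-→d1:-→d2:-→d3:-→d4:-→d5:-→d6:-→d7:-→d8:-→d9:-→d10:-→d11:-→d12:-→d13:-→d14:-→d15:-→d16:-→d17:-→d18:-→d19:-→d20:-→d21:-→d22:-→d23:-→d24:-→d25:-→d26:-→d27:-→d28:H2 -> H2
  add 246.64.207.32/28 -> H2 at depth 28
  add 0.0.0.0/0 -> H0 at depth 0
  add 68.172.152.89/32 -> H3 at depth 32
  lookup 68.172.152.89: bits 01000100101011001001100001011001 walk d0:H0→d1:-→d2:-→d3:-→d4:-→d5:-→d6:-→d7:-→d8:-→d9:-→d10:-→d11:-→d12:H0→d13:-→d14:-→d15:-→d16:-→d17:-→d18:-→d19:-→d20:-→d21:-→d22:-→d23:-→d24:-→d25:-→d26:-→d27:-→d28:-→d29:-→d30:-→d31:-→d32:H3 -> H3
  - 0.0.0.0/0 clear@0
  - 246.64.207.32/28 clear@28
  add 246.64.207.40/32 -> H0 at depth 32
  add 0.0.0.0/0 -> H0 at depth 0
  lookup 42.255.159.187: bits 0 walk d0:H0→d1:- -> H0
  lookup 68.172.152.89: bits 01000100101011001001100001011001 walk d0:H0→d1:-→d2:-→d3:-→d4:-→d5:-→d6:-→d7:-→d8:-→d9:-→d10:-→d11:-→d12:H0→d13:-→d14:-→d15:-→d16:-→d17:-→d18:-→d19:-→d20:-→d21:-→d22:-→d23:-→d24:-→d25:-→d26:-→d27:-→d28:-→d29:-→d30:-→d31:-→d32:H3 -> H3
  lookup 238.9.109.41: bits 111 walk d0:H0→d1:-→d2:-→d3:- -> H0
  lookup 246.64.207.40: bits 11110110010000001100111100101000 walk d0:H0→d1:-→d2:-→d3:-→d4:-→d5:-→d6:-→d7:-→d8:-→d9:-→d10:-→d11:-→d12:-→d13:-→d14:-→d15:-→d16:-→d17:-→d18:-→d19:-→d20:-→d21:-→d22:-→d23:-→d24:-→d25:-→d26:-→d27:-→d28:-→d29:-→d30:-→d31:-→d32:H0 -> H0
  lookup 247.64.207.40: bits 1111011 walk d0:H0→d1:-→d2:-→d3:-→d4:-→d5:-→d6:-→d7:- -> H0
  lookup 68.172.152.89: bits 01000100101011001001100001011001 walk d0:H0→d1:-→d2:-→d3:-→d4:-→d5:-→d6:-→d7:-→d8:-→d9:-→d10:-→d11:-→d12:H0→d13:-→d14:-→d15:-→d16:-→d17:-→d18:-→d19:-→d20:-→d21:-→d22:-→d23:-→d24:-→d25:-→d26:-→d27:-→d28:-→d29:-→d30:-→d31:-→d32:H3 -> H3
  add 0.0.0.0/0 -> H2 at depth 0
  lookup 68.172.152.89: bits 01000100101011001001100001011001 walk d0:H2→d1:-→d2:-→d3:-→d4:-→d5:-→d6:-→d7:-→d8:-→d9:-→d10:-→d11:-→d12:H0→d13:-→d14:-→d15:-→d16:-→d17:-→d18:-→d19:-→d20:-→d21:-→d22:-→d23:-→d24:-→d25:-→d26:-→d27:-→d28:-→d29:-→d30:-→d31:-→d32:H3 -> H3
  add 246.64.0.0/16 -> H2 at depth 16
  add 68.172.152.89/32 -> H3 at depth 32
  lookup 68.160.51.123: bits 010001001010 walk d0:H2→d1:-→d2:-→d3:-→d4:-→d5:-→d6:-→d7:-→d8:-→d9:-→d10:-→d11:-→d12:H0 -> H0
  add 68.160.0.0/12 -> H2 at depth 12
  - 68.160.0.0/12 clear@12
  add 68.172.0.0/16 -> H3 at depth 16
  lookup 246.64.207.40: bits 11110110010000001100111100101000 walk d0:H2→d1:-→d2:-→d3:-→d4:-→d5:-→d6:-→d7:-→d8:-→d9:-→d10:-→d11:-→d12:-→d13:-→d14:-→d15:-→d16:H2→d17:-→d18:-→d19:-→d20:-→d21:-→d22:-→d23:-→d24:-→d25:-→d26:-→d27:-→d28:-→d29:-→d30:-→d31:-→d32:H0 -> H0
  add 246.64.207.32/28 -> H1 at depth 28
  lookup 220.251.101.40: bits 11 walk d0:H2→d1:-→d2:- -> H2
  add 240.0.0.0/5 -> H2 at depth 5
  lookup 111.178.118.92: bits 01 walk d0:H2→d1:-→d2:- -> H2
  add 246.64.207.40/32 -> H3 at depth 32
  add 246.0.0.0/8 -> H1 at depth 8
  add 68.160.0.0/12 -> H1 at depth 12

== LOOKUPS ==
["H2","H3","H0","H3","H0","H0","H0","H3","H3","H0","H0","H2","H2"]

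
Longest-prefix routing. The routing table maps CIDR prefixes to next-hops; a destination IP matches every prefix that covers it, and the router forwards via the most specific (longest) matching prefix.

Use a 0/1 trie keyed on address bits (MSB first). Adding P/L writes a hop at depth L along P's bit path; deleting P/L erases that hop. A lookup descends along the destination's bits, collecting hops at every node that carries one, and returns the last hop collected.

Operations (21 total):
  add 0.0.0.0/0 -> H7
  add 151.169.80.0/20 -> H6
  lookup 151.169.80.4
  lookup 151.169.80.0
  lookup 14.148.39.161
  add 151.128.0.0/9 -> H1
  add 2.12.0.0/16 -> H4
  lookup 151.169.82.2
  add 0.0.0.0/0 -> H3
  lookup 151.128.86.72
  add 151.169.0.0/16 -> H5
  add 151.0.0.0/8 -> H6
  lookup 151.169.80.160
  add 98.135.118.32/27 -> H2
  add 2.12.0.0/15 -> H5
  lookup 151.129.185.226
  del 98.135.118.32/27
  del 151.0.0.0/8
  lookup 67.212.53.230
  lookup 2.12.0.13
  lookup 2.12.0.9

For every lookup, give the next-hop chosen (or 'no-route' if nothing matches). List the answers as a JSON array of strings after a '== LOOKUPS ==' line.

Apply in order:
  add 0.0.0.0/0 -> H7 at depth 0
  add 151.169.80.0/20 -> H6 at depth 20
  ? 151.169.80.4  path d0:H7→d1:-→d2:-→d3:-→d4:-→d5:-→d6:-→d7:-→d8:-→d9:-→d10:-→d11:-→d12:-→d13:-→d14:-→d15:-→d16:-→d17:-→d18:-→d19:-→d20:H6  best=H6
  ? 151.169.80.0  path d0:H7→d1:-→d2:-→d3:-→d4:-→d5:-→d6:-→d7:-→d8:-→d9:-→d10:-→d11:-→d12:-→d13:-→d14:-→d15:-→d16:-→d17:-→d18:-→d19:-→d20:H6  best=H6
  ? 14.148.39.161  path d0:H7  best=H7
  add 151.128.0.0/9 -> H1 at depth 9
  add 2.12.0.0/16 -> H4 at depth 16
  ? 151.169.82.2  path d0:H7→d1:-→d2:-→d3:-→d4:-→d5:-→d6:-→d7:-→d8:-→d9:H1→d10:-→d11:-→d12:-→d13:-→d14:-→d15:-→d16:-→d17:-→d18:-→d19:-→d20:H6  best=H6
  add 0.0.0.0/0 -> H3 at depth 0
  ? 151.128.86.72  path d0:H3→d1:-→d2:-→d3:-→d4:-→d5:-→d6:-→d7:-→d8:-→d9:H1→d10:-  best=H1
  add 151.169.0.0/16 -> H5 at depth 16
  add 151.0.0.0/8 -> H6 at depth 8
  ? 151.169.80.160  path d0:H3→d1:-→d2:-→d3:-→d4:-→d5:-→d6:-→d7:-→d8:H6→d9:H1→d10:-→d11:-→d12:-→d13:-→d14:-→d15:-→d16:H5→d17:-→d18:-→d19:-→d20:H6  best=H6
  add 98.135.118.32/27 -> H2 at depth 27
  add 2.12.0.0/15 -> H5 at depth 15
  ? 151.129.185.226  path d0:H3→d1:-→d2:-→d3:-→d4:-→d5:-→d6:-→d7:-→d8:H6→d9:H1→d10:-  best=H1
  - 98.135.118.32/27 clear@27
  - 151.0.0.0/8 clear@8
  ? 67.212.53.230  path d0:H3→d1:-→d2:-  best=H3
  ? 2.12.0.13  path d0:H3→d1:-→d2:-→d3:-→d4:-→d5:-→d6:-→d7:-→d8:-→d9:-→d10:-→d11:-→d12:-→d13:-→d14:-→d15:H5→d16:H4  best=H4
  ? 2.12.0.9  path d0:H3→d1:-→d2:-→d3:-→d4:-→d5:-→d6:-→d7:-→d8:-→d9:-→d10:-→d11:-→d12:-→d13:-→d14:-→d15:H5→d16:H4  best=H4

== LOOKUPS ==
["H6","H6","H7","H6","H1","H6","H1","H3","H4","H4"]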